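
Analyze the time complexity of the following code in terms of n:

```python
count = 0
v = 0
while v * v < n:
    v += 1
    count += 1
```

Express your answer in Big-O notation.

Each loop level contributes: √n. Multiplying the contributions gives O(√n).

Answer: O(√n)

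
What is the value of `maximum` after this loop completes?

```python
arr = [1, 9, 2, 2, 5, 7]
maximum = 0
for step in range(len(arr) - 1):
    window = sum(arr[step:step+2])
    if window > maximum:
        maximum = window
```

Max sum of 2-element window in [1, 9, 2, 2, 5, 7]
`maximum` takes the values: 0 → 10 → 11 → 12

Answer: 12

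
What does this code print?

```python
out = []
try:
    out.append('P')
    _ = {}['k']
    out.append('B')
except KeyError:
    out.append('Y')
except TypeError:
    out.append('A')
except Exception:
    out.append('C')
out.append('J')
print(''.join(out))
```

Execution trace: 'P' (try body) → 'Y' (except KeyError) → 'J' (after the try/except). Output: PYJ

Answer: PYJ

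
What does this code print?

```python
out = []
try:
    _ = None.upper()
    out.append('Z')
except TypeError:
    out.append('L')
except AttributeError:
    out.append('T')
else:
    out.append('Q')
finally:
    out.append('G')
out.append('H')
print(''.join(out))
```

Execution trace: 'T' (except AttributeError) → 'G' (finally) → 'H' (after the try/except). Output: TGH

Answer: TGH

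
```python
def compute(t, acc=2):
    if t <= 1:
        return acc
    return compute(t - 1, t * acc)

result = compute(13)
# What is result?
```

Accumulator trace (n, acc): (13, 2) -> (12, 26) -> (11, 312) -> (10, 3432) -> (9, 34320) -> (8, 308880) -> (7, 2471040) -> (6, 17297280) -> (5, 103783680) -> (4, 518918400) -> (3, 2075673600) -> (2, 6227020800) -> (1, 12454041600) -> return 12454041600

Answer: 12454041600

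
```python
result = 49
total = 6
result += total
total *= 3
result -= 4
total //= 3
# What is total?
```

Trace:
`result = 49` → result = 49
`total = 6` → total = 6
`result += total` → result = 55
`total *= 3` → total = 18
`result -= 4` → result = 51
`total //= 3` → total = 6
So total = 6

Answer: 6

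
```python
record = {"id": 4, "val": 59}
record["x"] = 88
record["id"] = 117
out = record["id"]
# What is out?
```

Trace:
`record = {"id": 4, "val": 59}` → record = {'id': 4, 'val': 59}
`record["x"] = 88` → record = {'id': 4, 'val': 59, 'x': 88}
`record["id"] = 117` → record = {'id': 117, 'val': 59, 'x': 88}
`out = record["id"]` → out = 117
So out = 117

Answer: 117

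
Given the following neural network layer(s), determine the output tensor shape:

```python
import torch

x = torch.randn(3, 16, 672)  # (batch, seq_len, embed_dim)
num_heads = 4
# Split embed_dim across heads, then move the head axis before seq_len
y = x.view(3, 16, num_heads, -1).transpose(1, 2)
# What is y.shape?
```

Input: (3, 16, 672) -> head_dim = 672 // 4 = 168; after view: (3, 16, 4, 168) -> after transpose(1, 2): (3, 4, 16, 168) -> Output: (3, 4, 16, 168)

Answer: (3, 4, 16, 168)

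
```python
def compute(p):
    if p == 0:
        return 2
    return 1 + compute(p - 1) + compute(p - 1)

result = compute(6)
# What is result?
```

compute(p) = 1 + 2·compute(p-1), compute(0)=2. Closed form: (2+1)·2^6 - 1 = 191.

Answer: 191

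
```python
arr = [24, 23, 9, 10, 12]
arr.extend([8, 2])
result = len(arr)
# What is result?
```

Trace:
`arr = [24, 23, 9, 10, 12]` → arr = [24, 23, 9, 10, 12]
`arr.extend([8, 2])` → arr = [24, 23, 9, 10, 12, 8, 2]
`result = len(arr)` → result = 7
So result = 7

Answer: 7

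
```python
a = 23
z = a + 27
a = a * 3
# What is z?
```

Trace:
`a = 23` → a = 23
`z = a + 27` → z = 50
`a = a * 3` → a = 69
So z = 50

Answer: 50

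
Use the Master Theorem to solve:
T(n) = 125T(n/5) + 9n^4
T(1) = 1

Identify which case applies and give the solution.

a=125, b=5, f(n)=9n^4. log_5(125) = 3. Since c=4 > 3 and the regularity condition holds (125(n/5)^4 = (125/5^4)n^4 with 125/5^4 < 1), Case 3 applies: T(n) = Θ(f(n)) = O(n^4).

Answer: O(n^4) - Case 3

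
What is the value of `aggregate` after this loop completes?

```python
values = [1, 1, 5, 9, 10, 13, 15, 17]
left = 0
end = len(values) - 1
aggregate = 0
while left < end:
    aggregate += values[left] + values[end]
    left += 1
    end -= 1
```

Sum of pairs from ends
`aggregate` takes the values: 0 → 18 → 34 → 52 → 71

Answer: 71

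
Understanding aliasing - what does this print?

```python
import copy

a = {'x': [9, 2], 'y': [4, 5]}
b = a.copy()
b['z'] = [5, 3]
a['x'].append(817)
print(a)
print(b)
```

Key concept: shallow copy of dict with mutable values.
Step by step:
`a = {'x': [9, 2], 'y': [4, 5]}` → a = {'x': [9, 2], 'y': [4, 5]}
`b = a.copy()` → b = {'x': [9, 2], 'y': [4, 5]}
`b['z'] = [5, 3]` → b = {'x': [9, 2], 'y': [4, 5], 'z': [5, 3]}
`a['x'].append(817)` → a = {'x': [9, 2, 817], 'y': [4, 5]}; b = {'x': [9, 2, 817], 'y': [4, 5], 'z': [5, 3]}
`print(a)` → prints {'x': [9, 2, 817], 'y': [4, 5]}
`print(b)` → prints {'x': [9, 2, 817], 'y': [4, 5], 'z': [5, 3]}

Answer:
{'x': [9, 2, 817], 'y': [4, 5]}
{'x': [9, 2, 817], 'y': [4, 5], 'z': [5, 3]}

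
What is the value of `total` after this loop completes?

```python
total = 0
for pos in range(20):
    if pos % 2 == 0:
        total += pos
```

Sum of even numbers 0 to 19
`total` takes the values: 0 → 2 → 6 → 12 → 20 → 30 → 42 → 56 → 72 → 90

Answer: 90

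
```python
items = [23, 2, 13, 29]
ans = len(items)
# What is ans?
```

Trace:
`items = [23, 2, 13, 29]` → items = [23, 2, 13, 29]
`ans = len(items)` → ans = 4
So ans = 4

Answer: 4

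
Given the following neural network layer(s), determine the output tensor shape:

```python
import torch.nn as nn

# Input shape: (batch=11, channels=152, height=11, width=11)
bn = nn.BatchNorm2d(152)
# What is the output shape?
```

Input: (11, 152, 11, 11) -> Output: (11, 152, 11, 11)

Answer: (11, 152, 11, 11)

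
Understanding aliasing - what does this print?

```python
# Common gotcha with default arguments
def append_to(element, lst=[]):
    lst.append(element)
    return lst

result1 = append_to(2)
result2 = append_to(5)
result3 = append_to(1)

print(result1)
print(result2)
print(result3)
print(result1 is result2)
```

Key concept: mutable default argument gotcha.
Step by step:
`result1 = append_to(2)` → result1 = [2]
`result2 = append_to(5)` → result1 = [2, 5] (same object as result2); result2 = [2, 5] (same object as result1)
`result3 = append_to(1)` → result1 = [2, 5, 1] (same object as result2, result3); result2 = [2, 5, 1] (same object as result1, result3); result3 = [2, 5, 1] (same object as result1, result2)
`print(result1)` → prints [2, 5, 1]
`print(result2)` → prints [2, 5, 1]
`print(result3)` → prints [2, 5, 1]
`print(result1 is result2)` → prints True

Answer:
[2, 5, 1]
[2, 5, 1]
[2, 5, 1]
True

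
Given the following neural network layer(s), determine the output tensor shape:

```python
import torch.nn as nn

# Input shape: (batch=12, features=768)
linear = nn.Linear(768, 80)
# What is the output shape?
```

Input: (12, 768) -> Output: (12, 80)

Answer: (12, 80)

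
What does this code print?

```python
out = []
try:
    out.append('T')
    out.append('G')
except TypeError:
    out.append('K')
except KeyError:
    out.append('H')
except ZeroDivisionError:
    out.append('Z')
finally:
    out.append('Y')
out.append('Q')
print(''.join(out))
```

Execution trace: 'T' (try body) → 'G' (try body, no exception) → 'Y' (finally) → 'Q' (after the try/except). Output: TGYQ

Answer: TGYQ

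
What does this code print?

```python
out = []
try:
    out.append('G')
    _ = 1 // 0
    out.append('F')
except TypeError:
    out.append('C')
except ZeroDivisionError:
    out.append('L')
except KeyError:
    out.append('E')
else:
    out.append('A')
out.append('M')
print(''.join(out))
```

Execution trace: 'G' (try body) → 'L' (except ZeroDivisionError) → 'M' (after the try/except). Output: GLM

Answer: GLM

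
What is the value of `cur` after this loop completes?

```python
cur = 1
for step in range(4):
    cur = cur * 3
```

Multiply by 3, 4 times: 1 * 3^4 = 81
`cur` takes the values: 1 → 3 → 9 → 27 → 81

Answer: 81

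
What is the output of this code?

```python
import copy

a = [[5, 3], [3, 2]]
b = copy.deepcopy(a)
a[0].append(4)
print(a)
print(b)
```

Key concept: deep copy is fully independent.
Step by step:
`a = [[5, 3], [3, 2]]` → a = [[5, 3], [3, 2]]
`b = copy.deepcopy(a)` → b = [[5, 3], [3, 2]]
`a[0].append(4)` → a = [[5, 3, 4], [3, 2]]
`print(a)` → prints [[5, 3, 4], [3, 2]]
`print(b)` → prints [[5, 3], [3, 2]]

Answer:
[[5, 3, 4], [3, 2]]
[[5, 3], [3, 2]]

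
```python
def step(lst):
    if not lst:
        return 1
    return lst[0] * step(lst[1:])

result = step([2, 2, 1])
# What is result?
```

Product over [2, 2, 1] = 2 * 2 * 1 = 4

Answer: 4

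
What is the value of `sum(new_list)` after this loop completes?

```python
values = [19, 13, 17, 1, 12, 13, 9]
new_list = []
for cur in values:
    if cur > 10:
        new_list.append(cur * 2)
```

Sum of doubled values > 10
`new_list` takes the values: [] → [38] → [38, 26] → [38, 26, 34] → [38, 26, 34, 24] → [38, 26, 34, 24, 26]
So `sum(new_list)` = 148

Answer: 148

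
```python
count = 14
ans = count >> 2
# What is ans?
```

Trace:
`count = 14` → count = 14
`ans = count >> 2` → ans = 3
So ans = 3

Answer: 3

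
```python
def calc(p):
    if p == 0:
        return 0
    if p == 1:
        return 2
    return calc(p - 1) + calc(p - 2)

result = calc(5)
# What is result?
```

Build up from base cases: calc(0)=0, calc(1)=2, calc(2)=2, calc(3)=4, calc(4)=6, calc(5)=10

Answer: 10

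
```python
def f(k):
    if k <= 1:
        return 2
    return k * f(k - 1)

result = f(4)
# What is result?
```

f(4) = 4 * 3 * 2 * 2 = 48

Answer: 48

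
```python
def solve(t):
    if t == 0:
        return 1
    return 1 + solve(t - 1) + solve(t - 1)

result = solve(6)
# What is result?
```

solve(t) = 1 + 2·solve(t-1), solve(0)=1. Closed form: (1+1)·2^6 - 1 = 127.

Answer: 127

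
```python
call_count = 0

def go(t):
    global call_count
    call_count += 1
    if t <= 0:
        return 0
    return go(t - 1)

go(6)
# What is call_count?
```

Linear recursion stepping by 1: 7 calls from t=6 down to ≤0.

Answer: 7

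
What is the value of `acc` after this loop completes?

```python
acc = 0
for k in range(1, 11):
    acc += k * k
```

Sum of squares 1² to 10² = 385
`acc` takes the values: 0 → 1 → 5 → 14 → 30 → 55 → 91 → 140 → 204 → 285 → 385

Answer: 385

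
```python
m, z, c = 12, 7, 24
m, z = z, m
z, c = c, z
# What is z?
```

Trace:
`m, z, c = 12, 7, 24` → m = 12; z = 7; c = 24
`m, z = z, m` → m = 7; z = 12
`z, c = c, z` → z = 24; c = 12
So z = 24

Answer: 24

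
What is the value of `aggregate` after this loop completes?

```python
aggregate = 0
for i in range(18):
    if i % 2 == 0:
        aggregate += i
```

Sum of even numbers 0 to 17
`aggregate` takes the values: 0 → 2 → 6 → 12 → 20 → 30 → 42 → 56 → 72

Answer: 72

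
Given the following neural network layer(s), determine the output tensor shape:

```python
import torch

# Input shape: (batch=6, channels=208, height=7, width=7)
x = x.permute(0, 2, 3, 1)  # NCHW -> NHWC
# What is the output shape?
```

Input: (6, 208, 7, 7) -> Output: (6, 7, 7, 208)

Answer: (6, 7, 7, 208)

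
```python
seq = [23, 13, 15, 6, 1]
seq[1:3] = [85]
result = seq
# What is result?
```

Trace:
`seq = [23, 13, 15, 6, 1]` → seq = [23, 13, 15, 6, 1]
`seq[1:3] = [85]` → seq = [23, 85, 6, 1]
`result = seq` → result = [23, 85, 6, 1]
So result = [23, 85, 6, 1]

Answer: [23, 85, 6, 1]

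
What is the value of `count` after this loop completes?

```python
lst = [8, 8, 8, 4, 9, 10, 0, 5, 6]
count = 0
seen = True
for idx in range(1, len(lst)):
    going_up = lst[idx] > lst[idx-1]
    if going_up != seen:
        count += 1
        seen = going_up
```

Count direction changes in [8, 8, 8, 4, 9, 10, 0, 5, 6]
`count` takes the values: 0 → 1 → 2 → 3 → 4

Answer: 4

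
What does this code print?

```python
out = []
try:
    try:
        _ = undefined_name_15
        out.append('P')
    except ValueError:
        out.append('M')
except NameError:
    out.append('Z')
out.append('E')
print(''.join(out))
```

Execution trace: 'Z' (outer except NameError) → 'E' (after the try/except). Output: ZE

Answer: ZE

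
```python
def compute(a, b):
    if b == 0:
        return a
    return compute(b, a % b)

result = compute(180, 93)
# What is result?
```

compute(180, 93) -> compute(93, 87) -> compute(87, 6) -> compute(6, 3) -> compute(3, 0) -> 3

Answer: 3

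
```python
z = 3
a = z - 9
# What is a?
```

Trace:
`z = 3` → z = 3
`a = z - 9` → a = -6
So a = -6

Answer: -6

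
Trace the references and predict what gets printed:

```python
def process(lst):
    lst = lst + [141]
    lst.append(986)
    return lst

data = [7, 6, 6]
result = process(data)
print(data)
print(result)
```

Key concept: rebinding parameter vs mutation.
Step by step:
`data = [7, 6, 6]` → data = [7, 6, 6]
`result = process(data)` → result = [7, 6, 6, 141, 986]
`print(data)` → prints [7, 6, 6]
`print(result)` → prints [7, 6, 6, 141, 986]

Answer:
[7, 6, 6]
[7, 6, 6, 141, 986]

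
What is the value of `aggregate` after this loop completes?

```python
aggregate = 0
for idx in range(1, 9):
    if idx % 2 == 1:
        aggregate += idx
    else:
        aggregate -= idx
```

Add odd, subtract even
`aggregate` takes the values: 0 → 1 → -1 → 2 → -2 → 3 → -3 → 4 → -4

Answer: -4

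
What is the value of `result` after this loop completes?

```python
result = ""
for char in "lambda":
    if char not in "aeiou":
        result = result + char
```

Remove vowels from 'lambda'
`result` takes the values: "" → "l" → "lm" → "lmb" → "lmbd"

Answer: "lmbd"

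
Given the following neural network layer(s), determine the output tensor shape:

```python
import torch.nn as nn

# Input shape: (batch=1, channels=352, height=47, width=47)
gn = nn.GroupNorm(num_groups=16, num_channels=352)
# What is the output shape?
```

Input: (1, 352, 47, 47) -> Output: (1, 352, 47, 47)

Answer: (1, 352, 47, 47)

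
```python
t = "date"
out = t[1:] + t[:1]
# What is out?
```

Trace:
`t = "date"` → t = 'date'
`out = t[1:] + t[:1]` → out = 'ated'
So out = 'ated'

Answer: 'ated'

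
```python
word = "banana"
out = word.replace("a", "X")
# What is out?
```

Trace:
`word = "banana"` → word = 'banana'
`out = word.replace("a", "X")` → out = 'bXnXnX'
So out = 'bXnXnX'

Answer: 'bXnXnX'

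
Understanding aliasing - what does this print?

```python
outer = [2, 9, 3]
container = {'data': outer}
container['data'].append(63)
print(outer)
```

Key concept: dict holds reference to list.
Step by step:
`outer = [2, 9, 3]` → outer = [2, 9, 3]
`container = {'data': outer}` → container = {'data': [2, 9, 3]}
`container['data'].append(63)` → outer = [2, 9, 3, 63]; container = {'data': [2, 9, 3, 63]}
`print(outer)` → prints [2, 9, 3, 63]

Answer: [2, 9, 3, 63]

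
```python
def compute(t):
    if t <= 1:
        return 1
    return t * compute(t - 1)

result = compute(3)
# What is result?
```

compute(3) = 3 * 2 * 1 = 6

Answer: 6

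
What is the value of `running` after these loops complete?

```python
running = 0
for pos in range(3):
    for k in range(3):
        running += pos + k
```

Sum of all pos+k for pos,k in 3x3
`running` takes the values: 0 → 1 → 3 → 4 → 6 → 9 → 11 → 14 → 18

Answer: 18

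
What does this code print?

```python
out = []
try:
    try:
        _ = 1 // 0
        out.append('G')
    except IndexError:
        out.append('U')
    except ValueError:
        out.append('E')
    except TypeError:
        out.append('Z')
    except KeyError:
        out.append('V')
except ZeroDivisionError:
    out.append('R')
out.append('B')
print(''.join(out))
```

Execution trace: 'R' (outer except ZeroDivisionError) → 'B' (after the try/except). Output: RB

Answer: RB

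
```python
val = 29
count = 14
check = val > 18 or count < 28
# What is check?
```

Trace:
`val = 29` → val = 29
`count = 14` → count = 14
`check = val > 18 or count < 28` → check = True
So check = True

Answer: True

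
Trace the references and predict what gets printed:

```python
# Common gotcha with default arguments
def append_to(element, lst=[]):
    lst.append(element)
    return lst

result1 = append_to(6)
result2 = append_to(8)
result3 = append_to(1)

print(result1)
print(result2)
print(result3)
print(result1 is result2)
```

Key concept: mutable default argument gotcha.
Step by step:
`result1 = append_to(6)` → result1 = [6]
`result2 = append_to(8)` → result1 = [6, 8] (same object as result2); result2 = [6, 8] (same object as result1)
`result3 = append_to(1)` → result1 = [6, 8, 1] (same object as result2, result3); result2 = [6, 8, 1] (same object as result1, result3); result3 = [6, 8, 1] (same object as result1, result2)
`print(result1)` → prints [6, 8, 1]
`print(result2)` → prints [6, 8, 1]
`print(result3)` → prints [6, 8, 1]
`print(result1 is result2)` → prints True

Answer:
[6, 8, 1]
[6, 8, 1]
[6, 8, 1]
True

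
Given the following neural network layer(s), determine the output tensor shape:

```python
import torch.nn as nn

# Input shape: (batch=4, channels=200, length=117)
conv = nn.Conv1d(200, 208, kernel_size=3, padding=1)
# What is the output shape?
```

Input: (4, 200, 117) -> Output: (4, 208, 117)

Answer: (4, 208, 117)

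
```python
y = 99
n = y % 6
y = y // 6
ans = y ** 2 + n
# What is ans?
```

Trace:
`y = 99` → y = 99
`n = y % 6` → n = 3
`y = y // 6` → y = 16
`ans = y ** 2 + n` → ans = 259
So ans = 259

Answer: 259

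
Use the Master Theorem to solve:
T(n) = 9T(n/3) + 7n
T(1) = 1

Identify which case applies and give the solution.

a=9, b=3, f(n)=7n. log_3(9) = 2. Since c=1 < 2, Case 1 applies: T(n) = Θ(n^log_b(a)) = O(n^2).

Answer: O(n^2) - Case 1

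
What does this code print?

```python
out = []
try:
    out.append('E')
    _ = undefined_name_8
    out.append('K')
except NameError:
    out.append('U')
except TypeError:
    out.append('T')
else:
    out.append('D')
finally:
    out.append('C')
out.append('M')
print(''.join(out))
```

Execution trace: 'E' (try body) → 'U' (except NameError) → 'C' (finally) → 'M' (after the try/except). Output: EUCM

Answer: EUCM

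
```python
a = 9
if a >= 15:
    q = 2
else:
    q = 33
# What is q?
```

Trace:
`a = 9` → a = 9
`if a >= 15: ...` → a >= 15 is False, take else branch → q = 33
So q = 33

Answer: 33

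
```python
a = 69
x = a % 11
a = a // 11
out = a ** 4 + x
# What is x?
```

Trace:
`a = 69` → a = 69
`x = a % 11` → x = 3
`a = a // 11` → a = 6
`out = a ** 4 + x` → out = 1299
So x = 3

Answer: 3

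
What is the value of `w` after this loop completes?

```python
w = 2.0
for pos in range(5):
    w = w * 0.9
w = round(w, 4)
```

Exponential decay: 2.0 * 0.9^5
`w` takes the values: 2.0 → 1.8 → 1.62 → 1.458 → 1.3122 → 1.18098 → 1.181

Answer: 1.181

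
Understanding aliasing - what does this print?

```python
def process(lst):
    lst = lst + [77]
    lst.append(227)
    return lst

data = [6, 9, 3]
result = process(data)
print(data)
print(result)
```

Key concept: rebinding parameter vs mutation.
Step by step:
`data = [6, 9, 3]` → data = [6, 9, 3]
`result = process(data)` → result = [6, 9, 3, 77, 227]
`print(data)` → prints [6, 9, 3]
`print(result)` → prints [6, 9, 3, 77, 227]

Answer:
[6, 9, 3]
[6, 9, 3, 77, 227]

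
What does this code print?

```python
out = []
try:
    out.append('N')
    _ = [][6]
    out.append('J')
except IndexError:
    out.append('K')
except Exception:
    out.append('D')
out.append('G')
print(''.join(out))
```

Execution trace: 'N' (try body) → 'K' (except IndexError) → 'G' (after the try/except). Output: NKG

Answer: NKG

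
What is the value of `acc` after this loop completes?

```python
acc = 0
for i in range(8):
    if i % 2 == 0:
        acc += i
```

Sum of even numbers 0 to 7
`acc` takes the values: 0 → 2 → 6 → 12

Answer: 12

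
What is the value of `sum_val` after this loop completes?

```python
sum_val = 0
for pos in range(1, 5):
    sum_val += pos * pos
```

Sum of squares 1² to 4² = 30
`sum_val` takes the values: 0 → 1 → 5 → 14 → 30

Answer: 30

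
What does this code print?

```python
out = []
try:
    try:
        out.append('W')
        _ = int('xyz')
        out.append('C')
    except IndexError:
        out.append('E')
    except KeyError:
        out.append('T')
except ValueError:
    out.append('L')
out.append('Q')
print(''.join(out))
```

Execution trace: 'W' (try body) → 'L' (outer except ValueError) → 'Q' (after the try/except). Output: WLQ

Answer: WLQ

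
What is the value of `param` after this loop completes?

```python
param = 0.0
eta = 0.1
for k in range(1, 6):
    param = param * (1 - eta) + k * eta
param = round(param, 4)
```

Moving average with lr=0.1
`param` takes the values: 0.0 → 0.1 → 0.29 → 0.561 → 0.9049 → 1.31441 → 1.3144

Answer: 1.3144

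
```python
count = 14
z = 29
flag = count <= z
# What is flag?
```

Trace:
`count = 14` → count = 14
`z = 29` → z = 29
`flag = count <= z` → flag = True
So flag = True

Answer: True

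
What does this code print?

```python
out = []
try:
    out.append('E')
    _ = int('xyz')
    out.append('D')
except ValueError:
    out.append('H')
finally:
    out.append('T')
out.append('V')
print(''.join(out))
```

Execution trace: 'E' (try body) → 'H' (except ValueError) → 'T' (finally) → 'V' (after the try/except). Output: EHTV

Answer: EHTV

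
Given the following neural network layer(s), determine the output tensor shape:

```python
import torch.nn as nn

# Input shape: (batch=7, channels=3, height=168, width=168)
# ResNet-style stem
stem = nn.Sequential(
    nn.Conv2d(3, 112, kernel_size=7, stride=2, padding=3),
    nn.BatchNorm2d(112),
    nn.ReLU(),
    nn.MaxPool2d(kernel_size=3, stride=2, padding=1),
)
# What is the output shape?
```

Input: (7, 3, 168, 168) -> after Conv2d 7x7 stride=2: (7, 112, 84, 84) -> Output: (7, 112, 42, 42)

Answer: (7, 112, 42, 42)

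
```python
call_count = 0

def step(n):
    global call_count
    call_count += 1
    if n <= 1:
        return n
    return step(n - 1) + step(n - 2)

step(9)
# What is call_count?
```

Calls(n) = 1 + Calls(n-1) + Calls(n-2); Calls(0)=Calls(1)=1. For n=9 this gives 109.

Answer: 109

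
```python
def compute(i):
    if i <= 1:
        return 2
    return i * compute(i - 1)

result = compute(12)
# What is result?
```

compute(12) = 12 * 11 * 10 * 9 * 8 * 7 * 6 * 5 * 4 * 3 * 2 * 2 = 958003200

Answer: 958003200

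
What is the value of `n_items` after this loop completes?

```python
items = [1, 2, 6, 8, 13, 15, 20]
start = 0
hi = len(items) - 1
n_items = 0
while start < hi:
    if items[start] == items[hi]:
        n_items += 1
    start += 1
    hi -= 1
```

Count matching pairs from ends
`n_items` takes the values: 0

Answer: 0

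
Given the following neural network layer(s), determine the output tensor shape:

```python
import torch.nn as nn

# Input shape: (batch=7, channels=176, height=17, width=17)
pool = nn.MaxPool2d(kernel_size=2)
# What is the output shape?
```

Input: (7, 176, 17, 17) -> Output: (7, 176, 8, 8)

Answer: (7, 176, 8, 8)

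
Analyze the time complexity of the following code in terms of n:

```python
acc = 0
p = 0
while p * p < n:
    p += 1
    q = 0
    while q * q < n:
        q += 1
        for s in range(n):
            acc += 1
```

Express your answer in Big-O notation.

Each loop level contributes: √n × √n × n. Multiplying the contributions gives O(n^2).

Answer: O(n^2)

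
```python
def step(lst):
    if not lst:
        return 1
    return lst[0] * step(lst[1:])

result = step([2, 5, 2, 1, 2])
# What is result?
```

Product over [2, 5, 2, 1, 2] = 2 * 5 * 2 * 1 * 2 = 40

Answer: 40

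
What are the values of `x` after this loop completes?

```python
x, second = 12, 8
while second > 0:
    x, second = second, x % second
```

GCD of 12 and 8
`x` takes the values: 12 → 8 → 4

Answer: 4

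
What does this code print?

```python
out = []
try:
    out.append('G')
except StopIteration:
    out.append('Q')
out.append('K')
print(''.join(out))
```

Execution trace: 'G' (try body, no exception) → 'K' (after the try/except). Output: GK

Answer: GK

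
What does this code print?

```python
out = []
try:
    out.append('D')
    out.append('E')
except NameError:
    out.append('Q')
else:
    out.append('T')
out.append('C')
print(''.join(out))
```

Execution trace: 'D' (try body) → 'E' (try body, no exception) → 'T' (else) → 'C' (after the try/except). Output: DETC

Answer: DETC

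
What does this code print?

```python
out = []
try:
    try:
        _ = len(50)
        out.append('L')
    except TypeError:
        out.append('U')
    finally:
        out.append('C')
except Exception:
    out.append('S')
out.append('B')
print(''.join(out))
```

Execution trace: 'U' (inner except TypeError) → 'C' (inner finally) → 'B' (after the try/except). Output: UCB

Answer: UCB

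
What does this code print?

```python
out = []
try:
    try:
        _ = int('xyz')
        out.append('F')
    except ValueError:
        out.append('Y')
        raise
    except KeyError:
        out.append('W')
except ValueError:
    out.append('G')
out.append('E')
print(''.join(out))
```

Execution trace: 'Y' (except ValueError) → 'G' (outer except ValueError) → 'E' (after the try/except). Output: YGE

Answer: YGE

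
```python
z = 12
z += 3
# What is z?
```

Trace:
`z = 12` → z = 12
`z += 3` → z = 15
So z = 15

Answer: 15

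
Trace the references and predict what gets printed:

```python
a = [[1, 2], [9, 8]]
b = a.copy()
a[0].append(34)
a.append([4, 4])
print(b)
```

Key concept: shallow copy with nested lists.
Step by step:
`a = [[1, 2], [9, 8]]` → a = [[1, 2], [9, 8]]
`b = a.copy()` → b = [[1, 2], [9, 8]]
`a[0].append(34)` → a = [[1, 2, 34], [9, 8]]; b = [[1, 2, 34], [9, 8]]
`a.append([4, 4])` → a = [[1, 2, 34], [9, 8], [4, 4]]
`print(b)` → prints [[1, 2, 34], [9, 8]]

Answer: [[1, 2, 34], [9, 8]]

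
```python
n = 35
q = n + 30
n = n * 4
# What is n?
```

Trace:
`n = 35` → n = 35
`q = n + 30` → q = 65
`n = n * 4` → n = 140
So n = 140

Answer: 140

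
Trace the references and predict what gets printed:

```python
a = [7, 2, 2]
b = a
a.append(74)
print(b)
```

Key concept: basic list aliasing.
Step by step:
`a = [7, 2, 2]` → a = [7, 2, 2]
`b = a` → b = [7, 2, 2] (same object as a)
`a.append(74)` → a = [7, 2, 2, 74] (same object as b); b = [7, 2, 2, 74] (same object as a)
`print(b)` → prints [7, 2, 2, 74]

Answer: [7, 2, 2, 74]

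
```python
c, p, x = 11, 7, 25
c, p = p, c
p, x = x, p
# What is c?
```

Trace:
`c, p, x = 11, 7, 25` → c = 11; p = 7; x = 25
`c, p = p, c` → c = 7; p = 11
`p, x = x, p` → p = 25; x = 11
So c = 7

Answer: 7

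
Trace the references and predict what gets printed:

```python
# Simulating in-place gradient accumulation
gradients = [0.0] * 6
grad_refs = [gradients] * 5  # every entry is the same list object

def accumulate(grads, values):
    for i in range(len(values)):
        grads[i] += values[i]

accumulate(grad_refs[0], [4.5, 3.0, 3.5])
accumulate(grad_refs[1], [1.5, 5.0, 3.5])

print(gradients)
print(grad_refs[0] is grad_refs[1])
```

Key concept: gradient accumulation aliasing.
Step by step:
`gradients = [0.0] * 6` → gradients = [0.0, 0.0, 0.0, 0.0, 0.0, 0.0]
`grad_refs = [gradients] * 5` → grad_refs = [[0.0, 0.0, 0.0, 0.0, 0.0, 0.0], [0.0, 0.0, 0.0, 0.0, 0.0, 0.0], [0.0, 0.0, 0.0, 0.0, 0.0, 0.0], [0.0, 0.0, 0.0, 0.0, 0.0, 0.0], [0.0, 0.0, 0.0, 0.0, 0.0, 0.0]]
`accumulate(grad_refs[0], [4.5, 3.0, 3.5])` → gradients = [4.5, 3.0, 3.5, 0.0, 0.0, 0.0]; grad_refs = [[4.5, 3.0, 3.5, 0.0, 0.0, 0.0], [4.5, 3.0, 3.5, 0.0, 0.0, 0.0], [4.5, 3.0, 3.5, 0.0, 0.0, 0.0], [4.5, 3.0, 3.5, 0.0, 0.0, 0.0], [4.5, 3.0, 3.5, 0.0, 0.0, 0.0]]
`accumulate(grad_refs[1], [1.5, 5.0, 3.5])` → gradients = [6.0, 8.0, 7.0, 0.0, 0.0, 0.0]; grad_refs = [[6.0, 8.0, 7.0, 0.0, 0.0, 0.0], [6.0, 8.0, 7.0, 0.0, 0.0, 0.0], [6.0, 8.0, 7.0, 0.0, 0.0, 0.0], [6.0, 8.0, 7.0, 0.0, 0.0, 0.0], [6.0, 8.0, 7.0, 0.0, 0.0, 0.0]]
`print(gradients)` → prints [6.0, 8.0, 7.0, 0.0, 0.0, 0.0]
`print(grad_refs[0] is grad_refs[1])` → prints True

Answer:
[6.0, 8.0, 7.0, 0.0, 0.0, 0.0]
True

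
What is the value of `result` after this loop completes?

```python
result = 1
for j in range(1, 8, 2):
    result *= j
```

Product of 1, 3, 5, ... up to 7
`result` takes the values: 1 → 3 → 15 → 105

Answer: 105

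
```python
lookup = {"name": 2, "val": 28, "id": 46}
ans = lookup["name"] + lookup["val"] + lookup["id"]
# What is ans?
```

Trace:
`lookup = {"name": 2, "val": 28, "id": 46}` → lookup = {'name': 2, 'val': 28, 'id': 46}
`ans = lookup["name"] + lookup["val"] + lookup["id"]` → ans = 76
So ans = 76

Answer: 76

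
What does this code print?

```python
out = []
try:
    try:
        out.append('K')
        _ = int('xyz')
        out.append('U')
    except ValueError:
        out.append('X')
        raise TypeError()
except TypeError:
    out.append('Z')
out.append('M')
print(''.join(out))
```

Execution trace: 'K' (try body) → 'X' (except ValueError) → 'Z' (outer except TypeError) → 'M' (after the try/except). Output: KXZM

Answer: KXZM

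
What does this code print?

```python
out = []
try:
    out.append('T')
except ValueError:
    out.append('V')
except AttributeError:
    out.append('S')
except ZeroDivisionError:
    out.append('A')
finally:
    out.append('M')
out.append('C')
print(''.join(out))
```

Execution trace: 'T' (try body, no exception) → 'M' (finally) → 'C' (after the try/except). Output: TMC

Answer: TMC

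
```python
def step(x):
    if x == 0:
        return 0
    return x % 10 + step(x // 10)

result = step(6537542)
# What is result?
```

Sum of digits of 6537542: 2 + 4 + 5 + 7 + 3 + 5 + 6 = 32

Answer: 32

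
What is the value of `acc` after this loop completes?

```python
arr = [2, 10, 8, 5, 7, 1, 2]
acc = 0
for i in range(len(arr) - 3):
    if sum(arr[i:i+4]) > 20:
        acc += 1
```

Count windows with sum > 20
`acc` takes the values: 0 → 1 → 2 → 3

Answer: 3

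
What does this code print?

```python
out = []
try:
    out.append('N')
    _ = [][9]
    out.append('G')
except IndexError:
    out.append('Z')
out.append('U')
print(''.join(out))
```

Execution trace: 'N' (try body) → 'Z' (except IndexError) → 'U' (after the try/except). Output: NZU

Answer: NZU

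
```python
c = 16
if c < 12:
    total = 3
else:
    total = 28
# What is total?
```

Trace:
`c = 16` → c = 16
`if c < 12: ...` → c < 12 is False, take else branch → total = 28
So total = 28

Answer: 28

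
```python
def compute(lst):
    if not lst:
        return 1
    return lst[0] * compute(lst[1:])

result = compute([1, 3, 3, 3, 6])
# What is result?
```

Product over [1, 3, 3, 3, 6] = 1 * 3 * 3 * 3 * 6 = 162

Answer: 162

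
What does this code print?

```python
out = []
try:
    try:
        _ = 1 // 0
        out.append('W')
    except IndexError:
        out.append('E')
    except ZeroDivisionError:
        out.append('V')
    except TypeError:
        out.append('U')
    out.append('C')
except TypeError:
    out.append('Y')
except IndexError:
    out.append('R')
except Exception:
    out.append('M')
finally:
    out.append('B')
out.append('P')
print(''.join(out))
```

Execution trace: 'V' (inner except ZeroDivisionError) → 'C' (try body, no exception) → 'B' (finally) → 'P' (after the try/except). Output: VCBP

Answer: VCBP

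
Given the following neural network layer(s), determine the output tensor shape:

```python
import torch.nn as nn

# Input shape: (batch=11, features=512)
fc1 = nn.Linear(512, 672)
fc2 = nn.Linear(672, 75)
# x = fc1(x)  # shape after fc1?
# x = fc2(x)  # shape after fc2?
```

Input: (11, 512) -> after fc1: (11, 672) -> Output: (11, 75)

Answer: (11, 75)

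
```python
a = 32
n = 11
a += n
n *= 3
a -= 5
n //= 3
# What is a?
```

Trace:
`a = 32` → a = 32
`n = 11` → n = 11
`a += n` → a = 43
`n *= 3` → n = 33
`a -= 5` → a = 38
`n //= 3` → n = 11
So a = 38

Answer: 38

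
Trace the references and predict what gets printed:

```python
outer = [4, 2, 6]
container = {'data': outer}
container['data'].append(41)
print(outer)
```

Key concept: dict holds reference to list.
Step by step:
`outer = [4, 2, 6]` → outer = [4, 2, 6]
`container = {'data': outer}` → container = {'data': [4, 2, 6]}
`container['data'].append(41)` → outer = [4, 2, 6, 41]; container = {'data': [4, 2, 6, 41]}
`print(outer)` → prints [4, 2, 6, 41]

Answer: [4, 2, 6, 41]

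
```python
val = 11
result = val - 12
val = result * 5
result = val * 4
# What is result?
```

Trace:
`val = 11` → val = 11
`result = val - 12` → result = -1
`val = result * 5` → val = -5
`result = val * 4` → result = -20
So result = -20

Answer: -20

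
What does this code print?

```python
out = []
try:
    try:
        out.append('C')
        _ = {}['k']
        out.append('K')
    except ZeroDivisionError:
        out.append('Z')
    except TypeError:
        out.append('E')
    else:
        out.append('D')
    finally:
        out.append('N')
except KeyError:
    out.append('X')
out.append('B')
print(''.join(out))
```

Execution trace: 'C' (try body) → 'N' (finally) → 'X' (outer except KeyError) → 'B' (after the try/except). Output: CNXB

Answer: CNXB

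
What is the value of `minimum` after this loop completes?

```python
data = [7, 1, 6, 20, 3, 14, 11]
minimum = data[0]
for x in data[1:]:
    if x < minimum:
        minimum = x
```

Minimum of [7, 1, 6, 20, 3, 14, 11]
`minimum` takes the values: 7 → 1

Answer: 1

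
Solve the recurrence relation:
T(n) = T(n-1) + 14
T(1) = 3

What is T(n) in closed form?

Unrolling: T(n) = T(1) + 14·(n-1) = 3 + 14(n-1) = 14n - 11.

Answer: T(n) = 14n - 11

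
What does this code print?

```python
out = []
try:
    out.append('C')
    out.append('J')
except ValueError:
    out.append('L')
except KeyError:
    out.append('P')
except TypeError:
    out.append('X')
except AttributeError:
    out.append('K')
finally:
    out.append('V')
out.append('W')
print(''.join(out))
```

Execution trace: 'C' (try body) → 'J' (try body, no exception) → 'V' (finally) → 'W' (after the try/except). Output: CJVW

Answer: CJVW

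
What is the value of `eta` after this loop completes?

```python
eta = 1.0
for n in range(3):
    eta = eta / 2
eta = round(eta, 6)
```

Halving LR 3 times: 1 / 2^3
`eta` takes the values: 1.0 → 0.5 → 0.25 → 0.125

Answer: 0.125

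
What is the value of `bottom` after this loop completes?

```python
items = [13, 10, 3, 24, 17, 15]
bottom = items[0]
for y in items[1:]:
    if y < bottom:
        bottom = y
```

Minimum of [13, 10, 3, 24, 17, 15]
`bottom` takes the values: 13 → 10 → 3

Answer: 3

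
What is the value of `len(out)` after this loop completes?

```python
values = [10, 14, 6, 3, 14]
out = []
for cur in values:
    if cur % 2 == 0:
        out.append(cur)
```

Count even numbers in [10, 14, 6, 3, 14]
`out` takes the values: [] → [10] → [10, 14] → [10, 14, 6] → [10, 14, 6, 14]
So `len(out)` = 4

Answer: 4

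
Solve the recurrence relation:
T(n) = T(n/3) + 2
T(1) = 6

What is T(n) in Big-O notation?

Each step divides n by 3 and adds 2. After log_3(n) steps we reach T(1)=6. So T(n) = 2·log_3(n) + 6 = O(log n).

Answer: O(log n)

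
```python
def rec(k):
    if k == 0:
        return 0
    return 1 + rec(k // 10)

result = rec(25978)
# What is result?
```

Count of digits of 25978: 5

Answer: 5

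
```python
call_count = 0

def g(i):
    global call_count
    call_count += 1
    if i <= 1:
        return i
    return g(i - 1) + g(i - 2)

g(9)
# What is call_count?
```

Calls(i) = 1 + Calls(i-1) + Calls(i-2); Calls(0)=Calls(1)=1. For i=9 this gives 109.

Answer: 109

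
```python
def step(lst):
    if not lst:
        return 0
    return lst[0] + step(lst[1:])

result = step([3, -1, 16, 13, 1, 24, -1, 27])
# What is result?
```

3 + (-1) + 16 + 13 + 1 + 24 + (-1) + 27 + 0 = 82

Answer: 82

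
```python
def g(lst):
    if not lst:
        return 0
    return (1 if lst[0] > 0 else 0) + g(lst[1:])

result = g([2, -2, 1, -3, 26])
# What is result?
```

Count of positive elements in [2, -2, 1, -3, 26] = 3

Answer: 3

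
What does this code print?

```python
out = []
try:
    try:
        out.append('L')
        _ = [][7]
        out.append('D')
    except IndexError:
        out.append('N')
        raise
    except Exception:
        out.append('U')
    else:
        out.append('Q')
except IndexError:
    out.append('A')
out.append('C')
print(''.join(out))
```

Execution trace: 'L' (inner try body) → 'N' (inner except IndexError) → 'A' (outer except IndexError) → 'C' (after the try/except). Output: LNAC

Answer: LNAC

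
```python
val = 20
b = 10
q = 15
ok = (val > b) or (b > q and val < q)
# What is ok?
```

Trace:
`val = 20` → val = 20
`b = 10` → b = 10
`q = 15` → q = 15
`ok = (val > b) or (b > q and val < q)` → ok = True
So ok = True

Answer: True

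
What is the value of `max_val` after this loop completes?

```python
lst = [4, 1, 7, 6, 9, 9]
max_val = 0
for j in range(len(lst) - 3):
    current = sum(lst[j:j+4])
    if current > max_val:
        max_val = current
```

Max sum of 4-element window in [4, 1, 7, 6, 9, 9]
`max_val` takes the values: 0 → 18 → 23 → 31

Answer: 31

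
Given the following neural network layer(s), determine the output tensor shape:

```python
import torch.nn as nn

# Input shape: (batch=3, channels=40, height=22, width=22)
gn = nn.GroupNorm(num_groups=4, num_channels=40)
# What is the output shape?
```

Input: (3, 40, 22, 22) -> Output: (3, 40, 22, 22)

Answer: (3, 40, 22, 22)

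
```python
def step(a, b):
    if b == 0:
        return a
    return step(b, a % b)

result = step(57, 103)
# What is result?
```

step(57, 103) -> step(103, 57) -> step(57, 46) -> step(46, 11) -> step(11, 2) -> step(2, 1) -> step(1, 0) -> 1

Answer: 1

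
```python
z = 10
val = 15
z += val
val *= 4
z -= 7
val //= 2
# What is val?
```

Trace:
`z = 10` → z = 10
`val = 15` → val = 15
`z += val` → z = 25
`val *= 4` → val = 60
`z -= 7` → z = 18
`val //= 2` → val = 30
So val = 30

Answer: 30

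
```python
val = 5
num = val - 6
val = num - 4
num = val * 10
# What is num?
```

Trace:
`val = 5` → val = 5
`num = val - 6` → num = -1
`val = num - 4` → val = -5
`num = val * 10` → num = -50
So num = -50

Answer: -50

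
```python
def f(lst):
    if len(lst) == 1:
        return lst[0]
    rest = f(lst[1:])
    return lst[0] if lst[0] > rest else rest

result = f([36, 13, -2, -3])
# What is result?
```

Recursive max over [36, 13, -2, -3] = 36

Answer: 36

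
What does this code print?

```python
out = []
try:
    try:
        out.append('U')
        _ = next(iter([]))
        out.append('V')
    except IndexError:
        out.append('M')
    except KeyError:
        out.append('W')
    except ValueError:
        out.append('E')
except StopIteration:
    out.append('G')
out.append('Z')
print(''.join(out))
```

Execution trace: 'U' (try body) → 'G' (outer except StopIteration) → 'Z' (after the try/except). Output: UGZ

Answer: UGZ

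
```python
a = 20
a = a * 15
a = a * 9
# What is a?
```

Trace:
`a = 20` → a = 20
`a = a * 15` → a = 300
`a = a * 9` → a = 2700
So a = 2700

Answer: 2700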